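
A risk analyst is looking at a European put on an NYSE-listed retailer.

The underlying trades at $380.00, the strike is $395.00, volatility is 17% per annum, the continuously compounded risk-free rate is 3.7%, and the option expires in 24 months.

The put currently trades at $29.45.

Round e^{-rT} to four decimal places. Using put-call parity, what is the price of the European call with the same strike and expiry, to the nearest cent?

exp(−rT) = exp(−0.037·2) = 0.9287
Put-call parity: C − P = S − K·e^(−rT) = 380 − 395·0.9287 = 380 − 366.8365 = 13.1635
C = P + (C − P) = 29.45 + (13.1635) = 42.6135

$42.61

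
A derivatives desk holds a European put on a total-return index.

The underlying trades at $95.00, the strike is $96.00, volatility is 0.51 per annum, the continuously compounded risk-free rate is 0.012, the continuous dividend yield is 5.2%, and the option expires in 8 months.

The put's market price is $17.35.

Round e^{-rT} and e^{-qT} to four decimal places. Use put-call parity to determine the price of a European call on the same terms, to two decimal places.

exp(−qT) = exp(−0.052·0.6667) = 0.9659;  exp(−rT) = exp(−0.012·0.6667) = 0.9920
Put-call parity: C − P = S·e^(−qT) − K·e^(−rT) = 95·0.9659 − 96·0.9920 = 91.7605 − 95.2320 = -3.4715
C = P + (C − P) = 17.35 + (-3.4715) = 13.8785

$13.88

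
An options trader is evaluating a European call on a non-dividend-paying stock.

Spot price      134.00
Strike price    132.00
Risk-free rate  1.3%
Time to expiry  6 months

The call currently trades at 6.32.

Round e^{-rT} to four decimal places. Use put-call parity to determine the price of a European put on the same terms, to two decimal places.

3.46

e^(−rT) = e^(−0.013·0.5) = 0.9935
Put-call parity: C − P = S − K·e^(−rT) = 134 − 132·0.9935 = 134 − 131.1420 = 2.8580
P = C − (C − P) = 6.32 − (2.8580) = 3.4620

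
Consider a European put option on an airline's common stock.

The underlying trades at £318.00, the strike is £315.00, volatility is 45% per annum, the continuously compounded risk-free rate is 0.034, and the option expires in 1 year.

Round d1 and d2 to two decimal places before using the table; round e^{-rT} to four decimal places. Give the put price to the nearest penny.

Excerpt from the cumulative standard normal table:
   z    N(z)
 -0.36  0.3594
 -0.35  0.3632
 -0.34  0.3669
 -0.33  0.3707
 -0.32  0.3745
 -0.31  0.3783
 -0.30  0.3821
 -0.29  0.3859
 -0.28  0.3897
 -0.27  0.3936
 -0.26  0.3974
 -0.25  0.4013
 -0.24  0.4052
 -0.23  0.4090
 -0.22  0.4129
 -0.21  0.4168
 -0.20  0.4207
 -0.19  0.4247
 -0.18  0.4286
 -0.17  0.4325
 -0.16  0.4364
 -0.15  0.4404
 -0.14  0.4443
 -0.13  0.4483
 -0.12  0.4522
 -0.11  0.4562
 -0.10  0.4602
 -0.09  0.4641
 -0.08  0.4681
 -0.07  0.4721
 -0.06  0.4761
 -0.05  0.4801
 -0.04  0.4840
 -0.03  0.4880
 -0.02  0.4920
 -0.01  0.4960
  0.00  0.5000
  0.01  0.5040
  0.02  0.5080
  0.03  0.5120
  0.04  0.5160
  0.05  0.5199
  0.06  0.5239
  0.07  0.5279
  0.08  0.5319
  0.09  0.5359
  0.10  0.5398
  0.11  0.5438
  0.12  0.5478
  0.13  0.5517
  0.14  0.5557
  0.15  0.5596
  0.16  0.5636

£48.89

σ√T = 0.45·√1 = 0.4500
ln(S/K) + (r + σ²/2)T = ln(318/315) + (0.034 + 0.45²/2)·1 = 0.0095 + 0.1353 = 0.1447
d₁ = 0.1447 / 0.4500 = 0.3216 → 0.32
d₂ = d₁ − σ√T = 0.3216 − 0.4500 = -0.1284 → -0.13
e^(−rT) = e^(−0.034·1) = 0.9666
N(−d₂) = N(0.13) = 0.5517;  N(−d₁) = N(-0.32) = 0.3745
P = 315·0.9666·0.5517 − 318·0.3745 = 167.9811 − 119.0910 = 48.8901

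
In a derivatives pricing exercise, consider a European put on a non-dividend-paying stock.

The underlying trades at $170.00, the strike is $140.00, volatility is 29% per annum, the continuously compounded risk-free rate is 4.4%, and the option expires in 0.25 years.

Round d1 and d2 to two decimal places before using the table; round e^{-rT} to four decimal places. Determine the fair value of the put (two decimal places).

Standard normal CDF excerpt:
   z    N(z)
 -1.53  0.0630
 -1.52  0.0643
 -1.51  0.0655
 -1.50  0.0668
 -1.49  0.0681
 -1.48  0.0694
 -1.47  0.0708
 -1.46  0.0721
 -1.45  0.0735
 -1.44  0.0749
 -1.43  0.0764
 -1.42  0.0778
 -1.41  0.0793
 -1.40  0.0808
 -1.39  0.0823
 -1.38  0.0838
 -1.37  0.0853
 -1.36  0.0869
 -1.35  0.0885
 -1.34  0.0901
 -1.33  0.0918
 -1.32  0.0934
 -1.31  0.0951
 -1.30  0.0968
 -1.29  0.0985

σ√T = 0.29 × 0.5000 = 0.1450
ln(S/K) + (r + σ²/2)T = ln(170/140) + (0.044 + 0.29²/2)·0.25 = 0.1942 + 0.0215 = 0.2157
d₁ = 0.2157 / 0.1450 = 1.4874 → 1.49
d₂ = d₁ − σ√T = 1.4874 − 0.1450 = 1.3424 → 1.34
exp(−rT) = exp(−0.044·0.25) = 0.9891
P = 140·0.9891·N(-1.34) − 170·N(-1.49) = 140·0.9891·0.0901 − 170·0.0681 = 12.4765 − 11.5770 = 0.8995

$0.90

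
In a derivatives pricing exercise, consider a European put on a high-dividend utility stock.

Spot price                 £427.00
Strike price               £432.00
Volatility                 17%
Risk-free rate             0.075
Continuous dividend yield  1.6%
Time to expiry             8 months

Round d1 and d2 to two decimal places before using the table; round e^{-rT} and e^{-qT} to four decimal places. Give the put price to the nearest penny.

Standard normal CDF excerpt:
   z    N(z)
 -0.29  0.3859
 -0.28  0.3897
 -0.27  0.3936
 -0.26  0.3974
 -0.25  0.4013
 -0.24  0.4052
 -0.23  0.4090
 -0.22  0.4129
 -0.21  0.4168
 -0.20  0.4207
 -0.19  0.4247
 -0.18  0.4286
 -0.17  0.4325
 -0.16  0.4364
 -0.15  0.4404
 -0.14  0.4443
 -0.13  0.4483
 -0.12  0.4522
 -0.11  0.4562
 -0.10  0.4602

£17.93

T = 0.6667;  σ√T = 0.1388
d₁ = [ln(427/432) + (0.075 − 0.016 + ½·0.17²)·0.6667] / (σ√T) = (-0.0116 + 0.0490) / 0.1388 = 0.2689 which rounds to 0.27
d₂ = 0.2689 − 0.1388 = 0.1301 which rounds to 0.13
exp(−qT) = exp(−0.016·0.6667) = 0.9894;  exp(−rT) = exp(−0.075·0.6667) = 0.9512
N(−d₂) = N(-0.13) = 0.4483;  N(−d₁) = N(-0.27) = 0.3936
P = 432·0.9512·0.4483 − 427·0.9894·0.3936 = 184.2147 − 166.2857 = 17.9290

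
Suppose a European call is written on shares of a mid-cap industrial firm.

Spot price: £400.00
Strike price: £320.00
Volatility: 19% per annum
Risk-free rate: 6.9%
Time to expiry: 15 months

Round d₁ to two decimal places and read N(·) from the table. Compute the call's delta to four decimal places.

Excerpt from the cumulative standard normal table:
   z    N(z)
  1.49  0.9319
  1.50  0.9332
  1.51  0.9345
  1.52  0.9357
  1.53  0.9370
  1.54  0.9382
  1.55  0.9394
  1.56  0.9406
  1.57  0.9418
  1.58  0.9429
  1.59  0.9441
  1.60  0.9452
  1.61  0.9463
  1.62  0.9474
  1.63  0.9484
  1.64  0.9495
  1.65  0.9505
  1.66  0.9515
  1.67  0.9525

T = 1.25;  σ√T = 0.2124
ln(S/K) + (r + σ²/2)T = ln(400/320) + (0.069 + 0.19²/2)·1.25 = 0.2231 + 0.1088 = 0.3320
d₁ = 0.3320 / 0.2124 = 1.5627 → 1.56
N(d₁) = N(1.56) = 0.9406
Δ_call = N(d₁) = 0.9406

0.9406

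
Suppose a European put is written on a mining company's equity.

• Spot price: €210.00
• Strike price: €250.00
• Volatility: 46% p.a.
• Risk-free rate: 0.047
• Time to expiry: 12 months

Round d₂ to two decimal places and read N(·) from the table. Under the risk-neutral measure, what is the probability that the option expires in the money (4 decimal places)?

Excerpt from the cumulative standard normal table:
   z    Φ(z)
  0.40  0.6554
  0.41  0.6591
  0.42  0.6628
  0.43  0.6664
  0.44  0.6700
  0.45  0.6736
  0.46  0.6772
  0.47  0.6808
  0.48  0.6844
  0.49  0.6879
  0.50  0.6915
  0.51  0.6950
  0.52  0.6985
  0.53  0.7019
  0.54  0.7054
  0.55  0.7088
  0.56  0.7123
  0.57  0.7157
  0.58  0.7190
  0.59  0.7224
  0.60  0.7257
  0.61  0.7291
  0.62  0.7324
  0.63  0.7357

0.6950

σ√T = 0.46·√1 = 0.4600
d₁ = [ln(210/250) + (0.047 + ½·0.46²)·1] / (σ√T) = (-0.1744 + 0.1528) / 0.4600 = -0.0469 → -0.05
d₂ = -0.0469 − 0.4600 = -0.5069 → -0.51
Pr(exercise) under Q = N(−d₂) = N(0.51) = 0.6950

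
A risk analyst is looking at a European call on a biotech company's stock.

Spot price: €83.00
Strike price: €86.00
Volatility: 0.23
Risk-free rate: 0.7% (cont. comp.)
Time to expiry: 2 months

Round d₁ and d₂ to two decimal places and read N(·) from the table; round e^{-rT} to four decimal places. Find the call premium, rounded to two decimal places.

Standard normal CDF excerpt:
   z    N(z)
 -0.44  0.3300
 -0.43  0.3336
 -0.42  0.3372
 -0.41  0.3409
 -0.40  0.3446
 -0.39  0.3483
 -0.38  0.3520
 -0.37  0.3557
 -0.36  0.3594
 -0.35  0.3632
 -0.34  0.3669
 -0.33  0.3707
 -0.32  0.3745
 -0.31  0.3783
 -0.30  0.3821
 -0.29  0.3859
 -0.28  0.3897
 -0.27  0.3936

σ√T = 0.23·√0.1667 = 0.0939
d₁ = [ln(83/86) + (0.007 + ½·0.23²)·0.1667] / (σ√T) = (-0.0355 + 0.0056) / 0.0939 = -0.3188 → -0.32
d₂ = -0.3188 − 0.0939 = -0.4127 → -0.41
e^(−rT) = e^(−0.007·0.1667) = 0.9988
N(d₁) = N(-0.32) = 0.3745;  N(d₂) = N(-0.41) = 0.3409
C = 83·0.3745 − 86·0.9988·0.3409 = 31.0835 − 29.2822 = 1.8013

€1.80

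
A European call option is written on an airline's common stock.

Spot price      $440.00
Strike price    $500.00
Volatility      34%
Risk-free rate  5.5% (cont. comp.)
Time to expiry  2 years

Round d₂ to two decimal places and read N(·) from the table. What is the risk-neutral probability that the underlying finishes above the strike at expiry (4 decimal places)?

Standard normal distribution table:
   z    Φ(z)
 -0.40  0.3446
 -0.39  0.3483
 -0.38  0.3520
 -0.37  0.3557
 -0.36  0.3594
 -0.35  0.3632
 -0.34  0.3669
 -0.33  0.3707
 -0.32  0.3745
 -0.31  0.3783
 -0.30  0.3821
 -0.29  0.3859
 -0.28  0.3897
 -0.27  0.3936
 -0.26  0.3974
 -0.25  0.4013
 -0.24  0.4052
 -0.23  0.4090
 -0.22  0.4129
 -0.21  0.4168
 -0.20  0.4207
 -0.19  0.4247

σ√T = 0.34 × 1.4142 = 0.4808
d₁ = [ln(440/500) + (0.055 + 0.34²/2)·2] / 0.4808 = [-0.1278 + 0.2256] / 0.4808 = 0.2033 ≈ 0.20
d₂ = d₁ − σ√T = 0.2033 − 0.4808 = -0.2775 ≈ -0.28
Pr(exercise) under Q = N(d₂) = 0.3897

0.3897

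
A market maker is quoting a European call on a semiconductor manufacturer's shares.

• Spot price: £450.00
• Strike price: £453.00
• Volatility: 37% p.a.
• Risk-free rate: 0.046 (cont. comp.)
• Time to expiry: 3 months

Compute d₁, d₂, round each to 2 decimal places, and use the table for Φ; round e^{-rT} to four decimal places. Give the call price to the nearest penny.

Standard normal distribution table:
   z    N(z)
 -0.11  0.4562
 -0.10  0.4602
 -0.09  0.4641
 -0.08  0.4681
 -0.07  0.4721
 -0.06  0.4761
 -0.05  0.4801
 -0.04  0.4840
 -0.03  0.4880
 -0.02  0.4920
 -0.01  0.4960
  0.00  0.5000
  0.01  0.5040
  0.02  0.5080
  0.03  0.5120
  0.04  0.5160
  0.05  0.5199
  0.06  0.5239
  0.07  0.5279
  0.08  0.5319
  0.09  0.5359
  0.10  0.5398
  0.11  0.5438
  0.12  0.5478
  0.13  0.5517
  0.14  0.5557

£35.09

σ√T = 0.37·√0.25 = 0.1850
d₁ = [ln(450/453) + (0.046 + 0.37²/2)·0.25] / 0.1850 = [-0.0066 + 0.0286] / 0.1850 = 0.1187 which rounds to 0.12
d₂ = d₁ − σ√T = 0.1187 − 0.1850 = -0.0663 which rounds to -0.07
exp(−rT) = exp(−0.046·0.25) = 0.9886
N(d₁) = N(0.12) = 0.5478;  N(d₂) = N(-0.07) = 0.4721
C = 450·0.5478 − 453·0.9886·0.4721 = 246.5100 − 211.4233 = 35.0867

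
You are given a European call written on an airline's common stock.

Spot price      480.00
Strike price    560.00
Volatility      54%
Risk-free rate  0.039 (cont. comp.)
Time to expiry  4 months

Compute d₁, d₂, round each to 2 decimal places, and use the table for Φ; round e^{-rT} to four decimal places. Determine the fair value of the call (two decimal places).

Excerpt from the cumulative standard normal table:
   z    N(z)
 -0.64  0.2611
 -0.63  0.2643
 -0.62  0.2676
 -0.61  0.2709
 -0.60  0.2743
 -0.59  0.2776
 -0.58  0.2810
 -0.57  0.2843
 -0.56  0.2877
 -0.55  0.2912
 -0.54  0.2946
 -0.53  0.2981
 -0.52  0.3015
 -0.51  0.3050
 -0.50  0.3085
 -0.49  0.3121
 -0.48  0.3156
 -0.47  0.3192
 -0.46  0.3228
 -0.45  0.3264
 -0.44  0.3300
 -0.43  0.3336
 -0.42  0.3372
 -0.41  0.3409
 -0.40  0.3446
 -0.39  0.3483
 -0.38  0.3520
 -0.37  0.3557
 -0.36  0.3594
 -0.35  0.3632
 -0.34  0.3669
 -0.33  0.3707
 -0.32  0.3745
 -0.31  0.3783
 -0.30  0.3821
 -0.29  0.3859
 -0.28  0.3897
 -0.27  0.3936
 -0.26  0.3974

T = 0.3333;  σ√T = 0.3118
ln(S/K) + (r + σ²/2)T = ln(480/560) + (0.039 + 0.54²/2)·0.3333 = -0.1542 + 0.0616 = -0.0926
d₁ = -0.0926 / 0.3118 = -0.2969 which rounds to -0.30
d₂ = d₁ − σ√T = -0.2969 − 0.3118 = -0.6086 which rounds to -0.61
e^(−rT) = e^(−0.039·0.3333) = 0.9871
C = 480·N(-0.30) − 560·0.9871·N(-0.61) = 480·0.3821 − 560·0.9871·0.2709 = 183.4080 − 149.7470 = 33.6610

33.66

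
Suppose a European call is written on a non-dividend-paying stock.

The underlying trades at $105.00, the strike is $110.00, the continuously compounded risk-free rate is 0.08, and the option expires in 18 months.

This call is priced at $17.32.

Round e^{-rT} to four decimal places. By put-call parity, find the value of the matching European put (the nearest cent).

e^(−rT) = e^(−0.08·1.5) = 0.8869
Put-call parity: C − P = S − K·e^(−rT) = 105 − 110·0.8869 = 105 − 97.5590 = 7.4410
P = C − (C − P) = 17.32 − (7.4410) = 9.8790

$9.88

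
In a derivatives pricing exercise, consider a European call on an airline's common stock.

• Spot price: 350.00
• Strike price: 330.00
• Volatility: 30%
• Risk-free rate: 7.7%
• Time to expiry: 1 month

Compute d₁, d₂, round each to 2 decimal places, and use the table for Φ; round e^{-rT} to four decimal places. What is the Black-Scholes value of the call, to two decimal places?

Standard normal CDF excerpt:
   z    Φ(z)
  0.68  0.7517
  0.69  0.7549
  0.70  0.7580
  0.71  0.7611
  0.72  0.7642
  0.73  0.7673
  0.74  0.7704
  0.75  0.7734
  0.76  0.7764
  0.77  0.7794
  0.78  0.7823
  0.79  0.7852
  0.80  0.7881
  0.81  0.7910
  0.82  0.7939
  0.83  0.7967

σ√T = 0.3 × 0.2887 = 0.0866
d₁ = [ln(350/330) + (0.077 + ½·0.3²)·0.08333] / (σ√T) = (0.0588 + 0.0102) / 0.0866 = 0.7968 ⇒ 0.80
d₂ = 0.7968 − 0.0866 = 0.7102 ⇒ 0.71
e^(−rT) = e^(−0.077·0.08333) = 0.9936
N(d₁) = N(0.80) = 0.7881;  N(d₂) = N(0.71) = 0.7611
C = 350·0.7881 − 330·0.9936·0.7611 = 275.8350 − 249.5556 = 26.2794

26.28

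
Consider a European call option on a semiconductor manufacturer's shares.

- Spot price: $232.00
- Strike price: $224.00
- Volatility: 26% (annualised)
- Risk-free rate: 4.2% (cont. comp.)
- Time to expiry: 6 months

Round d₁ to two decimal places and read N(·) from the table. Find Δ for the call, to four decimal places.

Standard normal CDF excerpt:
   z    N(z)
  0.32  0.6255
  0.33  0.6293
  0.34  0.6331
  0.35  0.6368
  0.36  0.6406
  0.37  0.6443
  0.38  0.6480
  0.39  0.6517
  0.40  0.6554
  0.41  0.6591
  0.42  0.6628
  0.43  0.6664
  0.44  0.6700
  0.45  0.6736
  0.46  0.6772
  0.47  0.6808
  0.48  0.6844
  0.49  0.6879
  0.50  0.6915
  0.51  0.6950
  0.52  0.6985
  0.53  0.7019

T = 0.5;  σ√T = 0.1838
d₁ = [ln(232/224) + (0.042 + 0.26²/2)·0.5] / 0.1838 = [0.0351 + 0.0379] / 0.1838 = 0.3970 ≈ 0.40
N(d₁) = N(0.40) = 0.6554
Δ_call = N(d₁) = 0.6554

0.6554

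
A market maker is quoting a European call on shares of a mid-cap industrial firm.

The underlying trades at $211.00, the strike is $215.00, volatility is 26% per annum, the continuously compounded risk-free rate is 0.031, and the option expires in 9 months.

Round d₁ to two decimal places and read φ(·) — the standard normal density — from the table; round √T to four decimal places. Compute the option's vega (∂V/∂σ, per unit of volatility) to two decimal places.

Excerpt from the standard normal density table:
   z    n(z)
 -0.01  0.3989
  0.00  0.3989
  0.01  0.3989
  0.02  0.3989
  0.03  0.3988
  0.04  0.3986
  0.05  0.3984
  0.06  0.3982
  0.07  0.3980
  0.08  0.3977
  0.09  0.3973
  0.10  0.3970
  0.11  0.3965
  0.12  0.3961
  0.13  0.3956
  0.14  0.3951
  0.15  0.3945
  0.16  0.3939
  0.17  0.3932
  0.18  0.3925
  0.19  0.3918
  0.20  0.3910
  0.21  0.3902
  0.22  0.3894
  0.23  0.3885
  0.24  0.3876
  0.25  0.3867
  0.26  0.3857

72.29

σ√T = 0.26·√0.75 = 0.2252
d₁ = [ln(211/215) + (0.031 + 0.26²/2)·0.75] / 0.2252 = [-0.0188 + 0.0486] / 0.2252 = 0.1324 ⇒ 0.13
√T = √0.75 = 0.8660
φ(d₁) = φ(0.13) = 0.3956
vega = S·φ(d₁)·√T = 211·0.3956·0.8660 = 72.2864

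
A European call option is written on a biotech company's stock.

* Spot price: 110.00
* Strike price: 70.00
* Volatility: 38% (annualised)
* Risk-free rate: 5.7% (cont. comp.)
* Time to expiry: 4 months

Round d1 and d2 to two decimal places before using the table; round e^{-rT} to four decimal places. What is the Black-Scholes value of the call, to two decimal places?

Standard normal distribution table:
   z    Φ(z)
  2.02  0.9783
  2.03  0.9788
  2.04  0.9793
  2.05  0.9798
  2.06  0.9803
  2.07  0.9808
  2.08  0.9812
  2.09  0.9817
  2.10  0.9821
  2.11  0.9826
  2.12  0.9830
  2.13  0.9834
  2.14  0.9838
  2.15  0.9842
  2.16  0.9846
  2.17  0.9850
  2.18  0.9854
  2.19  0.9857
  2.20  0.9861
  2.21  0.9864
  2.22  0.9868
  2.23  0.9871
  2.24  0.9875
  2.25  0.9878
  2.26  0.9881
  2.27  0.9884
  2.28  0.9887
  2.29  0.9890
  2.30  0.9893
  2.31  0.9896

41.43

σ√T = 0.38·√0.3333 = 0.2194
d₁ = [ln(110/70) + (0.057 + ½·0.38²)·0.3333] / (σ√T) = (0.4520 + 0.0431) / 0.2194 = 2.2565 which rounds to 2.26
d₂ = 2.2565 − 0.2194 = 2.0371 which rounds to 2.04
e^(−rT) = e^(−0.057·0.3333) = 0.9812
N(d₁) = N(2.26) = 0.9881;  N(d₂) = N(2.04) = 0.9793
C = 110·0.9881 − 70·0.9812·0.9793 = 108.6910 − 67.2622 = 41.4288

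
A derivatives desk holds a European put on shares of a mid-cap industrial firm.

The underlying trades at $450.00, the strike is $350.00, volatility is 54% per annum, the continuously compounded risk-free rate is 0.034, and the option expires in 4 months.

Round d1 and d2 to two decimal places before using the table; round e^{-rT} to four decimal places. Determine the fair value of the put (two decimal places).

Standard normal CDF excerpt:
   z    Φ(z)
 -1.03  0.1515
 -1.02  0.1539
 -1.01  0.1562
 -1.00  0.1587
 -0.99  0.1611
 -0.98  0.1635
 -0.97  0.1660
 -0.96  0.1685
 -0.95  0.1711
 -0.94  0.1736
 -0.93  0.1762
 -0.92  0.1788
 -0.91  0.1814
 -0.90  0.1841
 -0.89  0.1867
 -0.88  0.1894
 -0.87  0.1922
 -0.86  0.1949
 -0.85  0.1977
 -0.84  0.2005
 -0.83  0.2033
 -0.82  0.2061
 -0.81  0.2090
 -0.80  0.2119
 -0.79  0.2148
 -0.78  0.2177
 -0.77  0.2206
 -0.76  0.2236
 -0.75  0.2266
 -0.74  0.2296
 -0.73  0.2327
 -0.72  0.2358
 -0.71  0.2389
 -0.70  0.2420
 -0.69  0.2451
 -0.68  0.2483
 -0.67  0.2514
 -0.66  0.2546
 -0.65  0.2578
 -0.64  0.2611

σ√T = 0.54·√0.3333 = 0.3118
d₁ = [ln(450/350) + (0.034 + ½·0.54²)·0.3333] / (σ√T) = (0.2513 + 0.0599) / 0.3118 = 0.9983 ≈ 1.00
d₂ = 0.9983 − 0.3118 = 0.6866 ≈ 0.69
exp(−rT) = exp(−0.034·0.3333) = 0.9887
N(−d₂) = N(-0.69) = 0.2451;  N(−d₁) = N(-1.00) = 0.1587
P = 350·0.9887·0.2451 − 450·0.1587 = 84.8156 − 71.4150 = 13.4006

$13.40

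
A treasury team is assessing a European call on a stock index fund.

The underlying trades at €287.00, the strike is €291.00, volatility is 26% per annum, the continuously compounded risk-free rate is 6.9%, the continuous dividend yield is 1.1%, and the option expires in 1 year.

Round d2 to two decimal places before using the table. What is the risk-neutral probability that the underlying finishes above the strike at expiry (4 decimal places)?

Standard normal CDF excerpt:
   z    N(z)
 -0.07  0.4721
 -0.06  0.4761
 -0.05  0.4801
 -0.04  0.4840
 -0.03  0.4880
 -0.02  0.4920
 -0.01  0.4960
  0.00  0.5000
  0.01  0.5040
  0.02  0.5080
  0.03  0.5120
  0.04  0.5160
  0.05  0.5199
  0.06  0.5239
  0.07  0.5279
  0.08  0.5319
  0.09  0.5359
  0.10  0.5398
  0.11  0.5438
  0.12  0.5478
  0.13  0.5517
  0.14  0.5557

0.5160

σ√T = 0.26·√1 = 0.2600
d₁ = [ln(287/291) + (0.069 − 0.011 + 0.26²/2)·1] / 0.2600 = [-0.0138 + 0.0918] / 0.2600 = 0.2998 → 0.30
d₂ = d₁ − σ√T = 0.2998 − 0.2600 = 0.0398 → 0.04
Pr(exercise) under Q = N(d₂) = 0.5160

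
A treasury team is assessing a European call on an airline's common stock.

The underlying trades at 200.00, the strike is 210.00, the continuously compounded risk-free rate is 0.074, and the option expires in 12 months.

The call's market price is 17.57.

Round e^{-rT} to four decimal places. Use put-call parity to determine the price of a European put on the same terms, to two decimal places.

e^(−rT) = e^(−0.074·1) = 0.9287
Put-call parity: C − P = S − K·e^(−rT) = 200 − 210·0.9287 = 200 − 195.0270 = 4.9730
P = C − (C − P) = 17.57 − (4.9730) = 12.5970

12.60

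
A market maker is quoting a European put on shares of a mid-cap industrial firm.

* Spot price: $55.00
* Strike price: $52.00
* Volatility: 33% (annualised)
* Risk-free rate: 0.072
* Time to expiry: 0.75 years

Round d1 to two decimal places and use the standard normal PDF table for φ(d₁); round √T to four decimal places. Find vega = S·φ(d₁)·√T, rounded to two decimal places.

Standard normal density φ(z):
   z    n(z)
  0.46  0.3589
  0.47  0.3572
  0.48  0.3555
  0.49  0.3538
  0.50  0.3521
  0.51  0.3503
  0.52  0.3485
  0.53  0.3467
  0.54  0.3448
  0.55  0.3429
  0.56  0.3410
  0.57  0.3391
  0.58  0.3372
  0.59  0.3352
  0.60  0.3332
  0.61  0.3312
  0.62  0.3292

σ√T = 0.33 × 0.8660 = 0.2858
ln(S/K) + (r + σ²/2)T = ln(55/52) + (0.072 + 0.33²/2)·0.75 = 0.0561 + 0.0948 = 0.1509
d₁ = 0.1509 / 0.2858 = 0.5281 ≈ 0.53
√T = √0.75 = 0.8660
φ(d₁) = φ(0.53) = 0.3467
vega = S·φ(d₁)·√T = 55·0.3467·0.8660 = 16.5133
(Call and put vega coincide under Black-Scholes.)

16.51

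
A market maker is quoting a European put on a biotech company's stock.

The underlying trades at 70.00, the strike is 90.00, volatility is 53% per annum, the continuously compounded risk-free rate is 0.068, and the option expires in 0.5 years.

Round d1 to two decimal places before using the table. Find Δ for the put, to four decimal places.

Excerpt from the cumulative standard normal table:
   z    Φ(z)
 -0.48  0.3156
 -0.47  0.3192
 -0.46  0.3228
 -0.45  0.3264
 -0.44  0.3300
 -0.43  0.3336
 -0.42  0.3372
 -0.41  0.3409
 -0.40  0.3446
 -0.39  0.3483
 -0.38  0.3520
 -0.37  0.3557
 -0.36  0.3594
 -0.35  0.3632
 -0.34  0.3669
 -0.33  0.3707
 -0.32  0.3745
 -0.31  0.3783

T = 0.5;  σ√T = 0.3748
d₁ = [ln(70/90) + (0.068 + 0.53²/2)·0.5] / 0.3748 = [-0.2513 + 0.1042] / 0.3748 = -0.3925 which rounds to -0.39
N(d₁) = N(-0.39) = 0.3483
Δ_put = N(d₁) − 1 = 0.3483 − 1 = -0.6517

-0.6517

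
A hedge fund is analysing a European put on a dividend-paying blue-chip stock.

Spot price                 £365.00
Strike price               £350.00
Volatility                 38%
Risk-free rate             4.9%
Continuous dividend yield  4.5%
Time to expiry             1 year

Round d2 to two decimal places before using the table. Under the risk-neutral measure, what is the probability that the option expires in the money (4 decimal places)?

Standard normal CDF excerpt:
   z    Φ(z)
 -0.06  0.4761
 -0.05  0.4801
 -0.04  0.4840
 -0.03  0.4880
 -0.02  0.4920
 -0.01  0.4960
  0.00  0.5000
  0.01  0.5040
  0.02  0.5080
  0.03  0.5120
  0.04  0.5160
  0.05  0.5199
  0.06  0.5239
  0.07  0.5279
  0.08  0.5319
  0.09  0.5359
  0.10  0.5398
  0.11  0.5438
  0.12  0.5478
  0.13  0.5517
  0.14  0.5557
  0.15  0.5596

σ√T = 0.38·√1 = 0.3800
d₁ = [ln(365/350) + (0.049 − 0.045 + 0.38²/2)·1] / 0.3800 = [0.0420 + 0.0762] / 0.3800 = 0.3110 → 0.31
d₂ = d₁ − σ√T = 0.3110 − 0.3800 = -0.0690 → -0.07
Risk-neutral Pr[S_T < K] = N(−d₂) = N(0.07) = 0.5279

0.5279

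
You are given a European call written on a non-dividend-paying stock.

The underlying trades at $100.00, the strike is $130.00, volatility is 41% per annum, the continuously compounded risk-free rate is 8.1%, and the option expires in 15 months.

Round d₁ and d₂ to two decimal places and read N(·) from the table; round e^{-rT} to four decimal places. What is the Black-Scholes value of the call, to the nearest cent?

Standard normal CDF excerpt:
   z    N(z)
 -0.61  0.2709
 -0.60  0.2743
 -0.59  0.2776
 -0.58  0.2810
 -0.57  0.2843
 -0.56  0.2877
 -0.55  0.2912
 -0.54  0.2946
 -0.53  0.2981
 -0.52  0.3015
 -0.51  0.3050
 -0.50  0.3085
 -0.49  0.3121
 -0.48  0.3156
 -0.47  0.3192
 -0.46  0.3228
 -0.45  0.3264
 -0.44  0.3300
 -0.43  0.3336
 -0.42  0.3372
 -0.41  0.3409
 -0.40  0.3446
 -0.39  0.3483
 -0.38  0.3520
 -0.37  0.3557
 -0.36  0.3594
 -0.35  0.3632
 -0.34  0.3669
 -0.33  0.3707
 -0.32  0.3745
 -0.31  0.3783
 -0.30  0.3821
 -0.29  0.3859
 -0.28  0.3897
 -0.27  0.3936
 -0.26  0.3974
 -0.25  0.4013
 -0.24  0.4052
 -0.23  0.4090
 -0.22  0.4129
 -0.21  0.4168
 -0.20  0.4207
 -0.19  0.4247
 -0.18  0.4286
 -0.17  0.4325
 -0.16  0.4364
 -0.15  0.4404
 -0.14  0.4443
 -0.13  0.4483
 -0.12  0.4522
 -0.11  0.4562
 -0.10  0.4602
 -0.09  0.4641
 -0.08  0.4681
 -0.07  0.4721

σ√T = 0.41·√1.25 = 0.4584
d₁ = [ln(100/130) + (0.081 + ½·0.41²)·1.25] / (σ√T) = (-0.2624 + 0.2063) / 0.4584 = -0.1223 ≈ -0.12
d₂ = -0.1223 − 0.4584 = -0.5807 ≈ -0.58
exp(−rT) = exp(−0.081·1.25) = 0.9037
N(d₁) = N(-0.12) = 0.4522;  N(d₂) = N(-0.58) = 0.2810
C = 100·0.4522 − 130·0.9037·0.2810 = 45.2200 − 33.0122 = 12.2078

$12.21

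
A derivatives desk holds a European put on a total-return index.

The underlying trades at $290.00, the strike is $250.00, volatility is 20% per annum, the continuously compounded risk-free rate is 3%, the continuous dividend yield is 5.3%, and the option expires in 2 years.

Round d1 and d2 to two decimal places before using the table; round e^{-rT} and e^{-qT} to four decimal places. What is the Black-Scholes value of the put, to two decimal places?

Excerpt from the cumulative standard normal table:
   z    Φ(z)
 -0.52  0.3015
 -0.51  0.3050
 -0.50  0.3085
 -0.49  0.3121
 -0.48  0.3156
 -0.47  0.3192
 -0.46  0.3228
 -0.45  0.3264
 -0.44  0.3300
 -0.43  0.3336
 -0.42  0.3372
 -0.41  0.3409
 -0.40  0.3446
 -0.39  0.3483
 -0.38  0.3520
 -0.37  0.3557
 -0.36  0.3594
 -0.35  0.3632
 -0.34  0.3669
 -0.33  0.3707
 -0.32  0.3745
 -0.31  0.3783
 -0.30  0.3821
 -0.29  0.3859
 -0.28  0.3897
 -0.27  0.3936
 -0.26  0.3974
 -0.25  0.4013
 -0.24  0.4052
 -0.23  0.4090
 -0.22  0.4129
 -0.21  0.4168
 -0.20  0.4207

σ√T = 0.2·√2 = 0.2828
d₁ = [ln(290/250) + (0.03 − 0.053 + ½·0.2²)·2] / (σ√T) = (0.1484 − 0.0060) / 0.2828 = 0.5035 ≈ 0.50
d₂ = 0.5035 − 0.2828 = 0.2207 ≈ 0.22
exp(−qT) = exp(−0.053·2) = 0.8994;  exp(−rT) = exp(−0.03·2) = 0.9418
N(−d₂) = N(-0.22) = 0.4129;  N(−d₁) = N(-0.50) = 0.3085
P = 250·0.9418·0.4129 − 290·0.8994·0.3085 = 97.2173 − 80.4648 = 16.7525

$16.75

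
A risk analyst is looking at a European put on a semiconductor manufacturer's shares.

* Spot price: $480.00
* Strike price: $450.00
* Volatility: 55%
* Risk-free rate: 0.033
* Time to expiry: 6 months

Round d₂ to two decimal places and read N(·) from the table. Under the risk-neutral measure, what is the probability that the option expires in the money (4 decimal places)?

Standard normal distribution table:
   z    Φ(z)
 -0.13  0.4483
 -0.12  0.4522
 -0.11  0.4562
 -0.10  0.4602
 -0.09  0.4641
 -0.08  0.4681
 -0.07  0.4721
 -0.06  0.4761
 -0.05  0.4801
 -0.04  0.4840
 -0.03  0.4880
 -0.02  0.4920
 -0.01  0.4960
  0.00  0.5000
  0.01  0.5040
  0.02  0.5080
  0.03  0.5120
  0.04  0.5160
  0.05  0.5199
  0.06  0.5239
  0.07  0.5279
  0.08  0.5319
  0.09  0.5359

σ√T = 0.55·√0.5 = 0.3889
d₁ = [ln(480/450) + (0.033 + ½·0.55²)·0.5] / (σ√T) = (0.0645 + 0.0921) / 0.3889 = 0.4028 → 0.40
d₂ = 0.4028 − 0.3889 = 0.0139 → 0.01
Pr(exercise) under Q = N(−d₂) = N(-0.01) = 0.4960

0.4960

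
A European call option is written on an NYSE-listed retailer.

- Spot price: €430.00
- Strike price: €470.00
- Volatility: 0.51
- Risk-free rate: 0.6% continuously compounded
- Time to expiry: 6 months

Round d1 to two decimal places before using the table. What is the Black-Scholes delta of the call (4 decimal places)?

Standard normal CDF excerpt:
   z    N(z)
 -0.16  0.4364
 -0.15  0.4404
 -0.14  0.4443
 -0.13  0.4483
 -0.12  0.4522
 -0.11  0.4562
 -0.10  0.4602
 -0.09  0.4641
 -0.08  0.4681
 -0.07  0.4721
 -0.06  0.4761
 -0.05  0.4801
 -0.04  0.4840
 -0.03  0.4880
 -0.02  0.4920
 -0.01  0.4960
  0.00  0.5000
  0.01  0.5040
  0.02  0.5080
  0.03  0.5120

T = 0.5;  σ√T = 0.3606
d₁ = [ln(430/470) + (0.006 + 0.51²/2)·0.5] / 0.3606 = [-0.0889 + 0.0680] / 0.3606 = -0.0580 → -0.06
N(d₁) = N(-0.06) = 0.4761
Δ_call = N(d₁) = 0.4761

0.4761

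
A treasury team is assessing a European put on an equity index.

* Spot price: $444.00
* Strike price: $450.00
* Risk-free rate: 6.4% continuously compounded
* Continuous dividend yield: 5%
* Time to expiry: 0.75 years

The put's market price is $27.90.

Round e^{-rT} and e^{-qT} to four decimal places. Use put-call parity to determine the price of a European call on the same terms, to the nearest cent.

$26.67

e^(−qT) = e^(−0.05·0.75) = 0.9632;  e^(−rT) = e^(−0.064·0.75) = 0.9531
Put-call parity: C − P = S·e^(−qT) − K·e^(−rT) = 444·0.9632 − 450·0.9531 = 427.6608 − 428.8950 = -1.2342
C = P + (C − P) = 27.90 + (-1.2342) = 26.6658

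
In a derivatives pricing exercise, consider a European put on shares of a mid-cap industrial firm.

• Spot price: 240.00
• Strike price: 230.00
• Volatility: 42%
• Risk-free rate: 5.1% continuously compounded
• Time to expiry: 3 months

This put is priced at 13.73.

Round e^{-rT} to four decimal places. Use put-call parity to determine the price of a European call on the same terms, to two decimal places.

26.65

exp(−rT) = exp(−0.051·0.25) = 0.9873
Put-call parity: C − P = S − K·e^(−rT) = 240 − 230·0.9873 = 240 − 227.0790 = 12.9210
C = P + (C − P) = 13.73 + (12.9210) = 26.6510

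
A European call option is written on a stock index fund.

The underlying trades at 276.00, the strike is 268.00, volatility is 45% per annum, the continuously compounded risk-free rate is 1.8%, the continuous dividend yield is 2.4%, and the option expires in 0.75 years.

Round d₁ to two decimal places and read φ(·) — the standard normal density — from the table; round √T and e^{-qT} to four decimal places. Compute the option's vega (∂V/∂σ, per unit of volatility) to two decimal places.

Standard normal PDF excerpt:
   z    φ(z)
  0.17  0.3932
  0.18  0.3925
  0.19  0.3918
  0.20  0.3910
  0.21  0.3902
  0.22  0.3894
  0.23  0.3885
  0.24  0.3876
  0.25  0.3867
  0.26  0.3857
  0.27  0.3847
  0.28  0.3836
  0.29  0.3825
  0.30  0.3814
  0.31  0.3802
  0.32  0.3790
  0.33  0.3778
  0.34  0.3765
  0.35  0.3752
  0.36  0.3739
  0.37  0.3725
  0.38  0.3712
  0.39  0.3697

90.55

σ√T = 0.45 × 0.8660 = 0.3897
d₁ = [ln(276/268) + (0.018 − 0.024 + 0.45²/2)·0.75] / 0.3897 = [0.0294 + 0.0714] / 0.3897 = 0.2588 ≈ 0.26
√T = √0.75 = 0.8660
φ(d₁) = φ(0.26) = 0.3857
e^(−qT) = e^(−0.024·0.75) = 0.9822
vega = S·e^(−qT)·φ(d₁)·√T = 276·0.9822·0.3857·0.8660 = 90.5475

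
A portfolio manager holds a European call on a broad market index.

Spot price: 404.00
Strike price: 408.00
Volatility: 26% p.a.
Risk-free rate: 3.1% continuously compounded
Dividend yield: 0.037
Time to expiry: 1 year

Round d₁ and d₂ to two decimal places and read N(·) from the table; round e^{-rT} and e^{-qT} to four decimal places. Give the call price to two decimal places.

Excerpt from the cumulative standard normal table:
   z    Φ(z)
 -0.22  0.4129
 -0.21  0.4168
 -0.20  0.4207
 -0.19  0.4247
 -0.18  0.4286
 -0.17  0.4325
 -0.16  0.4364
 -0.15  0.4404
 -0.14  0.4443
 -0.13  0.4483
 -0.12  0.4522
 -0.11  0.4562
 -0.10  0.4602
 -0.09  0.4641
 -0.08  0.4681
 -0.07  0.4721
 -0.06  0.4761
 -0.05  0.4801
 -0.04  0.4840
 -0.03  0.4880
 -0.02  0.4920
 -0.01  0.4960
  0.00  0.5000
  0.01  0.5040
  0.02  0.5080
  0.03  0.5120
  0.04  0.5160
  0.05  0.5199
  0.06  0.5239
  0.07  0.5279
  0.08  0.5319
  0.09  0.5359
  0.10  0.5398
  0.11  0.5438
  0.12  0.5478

37.54

T = 1;  σ√T = 0.2600
d₁ = [ln(404/408) + (0.031 − 0.037 + 0.26²/2)·1] / 0.2600 = [-0.0099 + 0.0278] / 0.2600 = 0.0690 ≈ 0.07
d₂ = d₁ − σ√T = 0.0690 − 0.2600 = -0.1910 ≈ -0.19
e^(−qT) = e^(−0.037·1) = 0.9637;  e^(−rT) = e^(−0.031·1) = 0.9695
N(d₁) = N(0.07) = 0.5279;  N(d₂) = N(-0.19) = 0.4247
C = 404·0.9637·0.5279 − 408·0.9695·0.4247 = 205.5298 − 167.9926 = 37.5372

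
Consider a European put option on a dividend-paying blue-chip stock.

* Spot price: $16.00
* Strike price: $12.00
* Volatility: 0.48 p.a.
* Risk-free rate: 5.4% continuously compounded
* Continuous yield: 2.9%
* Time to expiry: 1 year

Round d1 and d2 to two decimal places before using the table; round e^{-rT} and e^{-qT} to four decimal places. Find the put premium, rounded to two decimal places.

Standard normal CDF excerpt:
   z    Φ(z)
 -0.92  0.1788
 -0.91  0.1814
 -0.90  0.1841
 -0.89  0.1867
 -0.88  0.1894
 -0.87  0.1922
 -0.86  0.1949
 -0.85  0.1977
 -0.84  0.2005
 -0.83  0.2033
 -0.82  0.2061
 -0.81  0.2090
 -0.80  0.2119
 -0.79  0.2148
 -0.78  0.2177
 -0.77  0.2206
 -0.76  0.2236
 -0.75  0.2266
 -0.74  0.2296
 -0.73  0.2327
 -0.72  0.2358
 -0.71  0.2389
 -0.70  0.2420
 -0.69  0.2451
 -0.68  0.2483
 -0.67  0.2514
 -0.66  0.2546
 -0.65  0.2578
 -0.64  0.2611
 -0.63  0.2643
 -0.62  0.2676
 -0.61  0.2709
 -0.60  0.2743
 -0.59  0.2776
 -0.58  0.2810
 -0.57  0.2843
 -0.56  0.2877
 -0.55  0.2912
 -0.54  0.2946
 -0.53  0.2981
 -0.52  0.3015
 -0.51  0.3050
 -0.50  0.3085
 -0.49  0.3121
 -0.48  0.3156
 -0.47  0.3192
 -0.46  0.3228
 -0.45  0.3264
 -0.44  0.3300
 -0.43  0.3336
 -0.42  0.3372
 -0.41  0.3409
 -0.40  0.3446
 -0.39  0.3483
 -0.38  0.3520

σ√T = 0.48 × 1.0000 = 0.4800
d₁ = [ln(16/12) + (0.054 − 0.029 + 0.48²/2)·1] / 0.4800 = [0.2877 + 0.1402] / 0.4800 = 0.8914 ≈ 0.89
d₂ = d₁ − σ√T = 0.8914 − 0.4800 = 0.4114 ≈ 0.41
e^(−qT) = e^(−0.029·1) = 0.9714;  e^(−rT) = e^(−0.054·1) = 0.9474
N(−d₂) = N(-0.41) = 0.3409;  N(−d₁) = N(-0.89) = 0.1867
P = 12·0.9474·0.3409 − 16·0.9714·0.1867 = 3.8756 − 2.9018 = 0.9739

$0.97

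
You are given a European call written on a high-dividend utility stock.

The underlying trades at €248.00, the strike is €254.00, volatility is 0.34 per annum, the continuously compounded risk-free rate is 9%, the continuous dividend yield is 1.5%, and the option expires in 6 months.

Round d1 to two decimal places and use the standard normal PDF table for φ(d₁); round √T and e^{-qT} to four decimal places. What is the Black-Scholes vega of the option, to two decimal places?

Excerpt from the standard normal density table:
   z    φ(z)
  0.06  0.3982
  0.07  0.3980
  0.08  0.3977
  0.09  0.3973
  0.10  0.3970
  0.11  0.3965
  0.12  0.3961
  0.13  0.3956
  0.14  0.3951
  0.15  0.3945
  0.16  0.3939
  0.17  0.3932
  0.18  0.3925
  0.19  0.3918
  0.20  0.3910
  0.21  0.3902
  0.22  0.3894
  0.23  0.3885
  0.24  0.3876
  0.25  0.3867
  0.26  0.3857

68.31

T = 0.5;  σ√T = 0.2404
d₁ = [ln(248/254) + (0.09 − 0.015 + ½·0.34²)·0.5] / (σ√T) = (-0.0239 + 0.0664) / 0.2404 = 0.1768 ≈ 0.18
√T = √0.5 = 0.7071
φ(d₁) = φ(0.18) = 0.3925
e^(−qT) = e^(−0.015·0.5) = 0.9925
vega = S·e^(−qT)·φ(d₁)·√T = 248·0.9925·0.3925·0.7071 = 68.3129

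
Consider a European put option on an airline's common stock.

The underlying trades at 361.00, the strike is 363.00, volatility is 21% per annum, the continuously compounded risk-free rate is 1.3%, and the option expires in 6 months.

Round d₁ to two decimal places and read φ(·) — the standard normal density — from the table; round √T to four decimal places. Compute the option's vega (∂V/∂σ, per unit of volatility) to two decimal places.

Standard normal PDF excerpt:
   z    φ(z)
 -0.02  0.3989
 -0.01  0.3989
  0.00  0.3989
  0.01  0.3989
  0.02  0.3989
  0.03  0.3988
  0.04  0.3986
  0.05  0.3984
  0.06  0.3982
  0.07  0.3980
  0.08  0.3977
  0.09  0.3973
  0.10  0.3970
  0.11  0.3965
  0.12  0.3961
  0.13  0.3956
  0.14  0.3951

101.52

σ√T = 0.21·√0.5 = 0.1485
d₁ = [ln(361/363) + (0.013 + ½·0.21²)·0.5] / (σ√T) = (-0.0055 + 0.0175) / 0.1485 = 0.0808 ≈ 0.08
√T = √0.5 = 0.7071
φ(d₁) = φ(0.08) = 0.3977
vega = S·φ(d₁)·√T = 361·0.3977·0.7071 = 101.5181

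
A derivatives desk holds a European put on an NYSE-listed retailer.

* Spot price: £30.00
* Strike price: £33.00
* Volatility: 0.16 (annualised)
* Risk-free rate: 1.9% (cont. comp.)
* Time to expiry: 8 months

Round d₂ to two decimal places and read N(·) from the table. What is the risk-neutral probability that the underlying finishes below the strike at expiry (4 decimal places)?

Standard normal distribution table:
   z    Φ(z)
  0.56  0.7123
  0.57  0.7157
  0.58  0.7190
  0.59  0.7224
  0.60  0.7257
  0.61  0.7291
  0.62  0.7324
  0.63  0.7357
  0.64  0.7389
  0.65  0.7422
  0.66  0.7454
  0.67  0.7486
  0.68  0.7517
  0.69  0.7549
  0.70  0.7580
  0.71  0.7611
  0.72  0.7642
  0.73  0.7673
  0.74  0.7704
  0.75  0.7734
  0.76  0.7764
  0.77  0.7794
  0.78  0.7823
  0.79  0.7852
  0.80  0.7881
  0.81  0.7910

T = 0.6667;  σ√T = 0.1306
d₁ = [ln(30/33) + (0.019 + ½·0.16²)·0.6667] / (σ√T) = (-0.0953 + 0.0212) / 0.1306 = -0.5673 ⇒ -0.57
d₂ = -0.5673 − 0.1306 = -0.6979 ⇒ -0.70
Risk-neutral Pr[S_T < K] = N(−d₂) = N(0.70) = 0.7580

0.7580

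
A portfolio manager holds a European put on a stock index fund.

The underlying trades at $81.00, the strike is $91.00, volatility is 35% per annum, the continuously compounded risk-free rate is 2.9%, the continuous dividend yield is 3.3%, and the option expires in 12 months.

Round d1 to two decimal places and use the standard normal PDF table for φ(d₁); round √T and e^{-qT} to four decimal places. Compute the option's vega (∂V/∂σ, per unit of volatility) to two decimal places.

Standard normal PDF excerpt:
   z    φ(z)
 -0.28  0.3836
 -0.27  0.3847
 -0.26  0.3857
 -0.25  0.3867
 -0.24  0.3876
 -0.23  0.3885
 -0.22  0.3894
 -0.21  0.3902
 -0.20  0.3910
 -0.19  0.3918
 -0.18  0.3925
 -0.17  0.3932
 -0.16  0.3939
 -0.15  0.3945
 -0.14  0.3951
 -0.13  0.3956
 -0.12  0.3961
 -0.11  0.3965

T = 1;  σ√T = 0.3500
d₁ = [ln(81/91) + (0.029 − 0.033 + 0.35²/2)·1] / 0.3500 = [-0.1164 + 0.0572] / 0.3500 = -0.1690 which rounds to -0.17
√T = √1 = 1.0000
φ(d₁) = φ(-0.17) = 0.3932
e^(−qT) = e^(−0.033·1) = 0.9675
vega = S·e^(−qT)·φ(d₁)·√T = 81·0.9675·0.3932·1.0000 = 30.8141

30.81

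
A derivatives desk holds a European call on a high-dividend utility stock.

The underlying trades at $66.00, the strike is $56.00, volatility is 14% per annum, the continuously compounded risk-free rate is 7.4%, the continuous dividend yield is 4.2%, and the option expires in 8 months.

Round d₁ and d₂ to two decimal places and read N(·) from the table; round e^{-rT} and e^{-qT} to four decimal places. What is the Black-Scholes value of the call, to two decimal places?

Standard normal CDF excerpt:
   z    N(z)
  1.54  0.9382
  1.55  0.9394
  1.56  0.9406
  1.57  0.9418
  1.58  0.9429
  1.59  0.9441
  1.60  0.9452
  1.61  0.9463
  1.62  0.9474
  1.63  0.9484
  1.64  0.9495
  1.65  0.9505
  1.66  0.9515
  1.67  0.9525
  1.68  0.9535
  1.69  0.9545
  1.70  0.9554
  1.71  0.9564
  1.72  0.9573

σ√T = 0.14·√0.6667 = 0.1143
ln(S/K) + (r − q + σ²/2)T = ln(66/56) + (0.074 − 0.042 + 0.14²/2)·0.6667 = 0.1643 + 0.0279 = 0.1922
d₁ = 0.1922 / 0.1143 = 1.6811 ⇒ 1.68
d₂ = d₁ − σ√T = 1.6811 − 0.1143 = 1.5668 ⇒ 1.57
exp(−qT) = exp(−0.042·0.6667) = 0.9724;  exp(−rT) = exp(−0.074·0.6667) = 0.9519
N(d₁) = N(1.68) = 0.9535;  N(d₂) = N(1.57) = 0.9418
C = 66·0.9724·0.9535 − 56·0.9519·0.9418 = 61.1941 − 50.2040 = 10.9901

$10.99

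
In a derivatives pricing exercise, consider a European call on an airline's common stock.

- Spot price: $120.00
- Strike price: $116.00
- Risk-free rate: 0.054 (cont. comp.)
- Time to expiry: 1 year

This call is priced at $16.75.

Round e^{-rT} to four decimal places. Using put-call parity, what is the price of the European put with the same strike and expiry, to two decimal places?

$6.65

e^(−rT) = e^(−0.054·1) = 0.9474
Put-call parity: C − P = S − K·e^(−rT) = 120 − 116·0.9474 = 120 − 109.8984 = 10.1016
P = C − (C − P) = 16.75 − (10.1016) = 6.6484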